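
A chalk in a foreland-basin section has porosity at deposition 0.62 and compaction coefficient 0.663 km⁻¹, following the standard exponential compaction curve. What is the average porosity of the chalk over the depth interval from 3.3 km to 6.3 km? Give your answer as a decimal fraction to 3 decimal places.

0.030

⟨phi⟩ = (1/(d₂−d₁)) ∫ phi₀ e^(−cd) dd = phi₀·(e^(−c·d₁) − e^(−c·d₂)) / (c·(d₂−d₁))
e^(−0.663×3.3) = 0.1122; e^(−0.663×6.3) = 0.0153
⟨phi⟩ = 0.62 × (0.1122 − 0.0153) / (0.663 × 3) = 0.62 × 0.0487 = 0.0302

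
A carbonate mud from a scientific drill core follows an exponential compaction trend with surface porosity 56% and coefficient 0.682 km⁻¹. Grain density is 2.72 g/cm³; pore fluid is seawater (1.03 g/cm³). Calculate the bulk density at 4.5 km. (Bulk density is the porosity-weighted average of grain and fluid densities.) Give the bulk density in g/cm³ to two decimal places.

Porosity at depth: φ = 0.56·exp(−0.682×4.5) = 0.56×0.0465 = 0.0260
Bulk density: ρ_b = (1−φ)ρ_g + φ·ρ_f = 0.9740×2.72 + 0.0260×1.03
       = 2.649 + 0.027 = 2.676 g/cm³

2.68 g/cm³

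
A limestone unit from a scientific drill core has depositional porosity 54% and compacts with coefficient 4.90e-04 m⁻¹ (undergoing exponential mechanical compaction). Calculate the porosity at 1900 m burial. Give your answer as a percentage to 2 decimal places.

Working in km (1 km = 1000 m; c in km⁻¹ = c in m⁻¹ × 1000):
phi = phi₀·exp(−c·z) = 0.54 × exp(−0.49 × 1.9) = 0.54 × exp(−0.931)
  = 0.54 × 0.3942 = 0.2128

21.28%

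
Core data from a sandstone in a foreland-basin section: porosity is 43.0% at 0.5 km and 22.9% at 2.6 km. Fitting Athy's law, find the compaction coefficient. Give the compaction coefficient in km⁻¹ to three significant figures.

Athy: φ(Z) = φ₀ e^(−cZ) ⇒ φ₁/φ₂ = e^{c(Z₂−Z₁)} ⇒ c = ln(φ₁/φ₂)/(Z₂−Z₁)
c = ln(0.43/0.229) / (2.6 − 0.5) = ln(1.878) / 2.1 = 0.6301 / 2.1 = 0.3 km⁻¹

0.300 km⁻¹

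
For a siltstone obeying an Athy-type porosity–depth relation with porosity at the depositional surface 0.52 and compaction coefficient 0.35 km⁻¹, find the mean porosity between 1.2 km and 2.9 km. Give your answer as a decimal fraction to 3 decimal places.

0.258

⟨phi⟩ = (1/(Z₂−Z₁)) ∫ phi₀ e^(−βZ) dZ = phi₀·(e^(−β·Z₁) − e^(−β·Z₂)) / (β·(Z₂−Z₁))
e^(−0.35×1.2) = 0.6570; e^(−0.35×2.9) = 0.3624
⟨phi⟩ = 0.52 × (0.6570 − 0.3624) / (0.35 × 1.7) = 0.52 × 0.4952 = 0.2575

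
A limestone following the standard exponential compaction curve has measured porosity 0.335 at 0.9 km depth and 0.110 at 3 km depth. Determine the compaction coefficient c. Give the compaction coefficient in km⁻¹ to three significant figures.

0.530 km⁻¹

Athy: n(d) = n₀ e^(−cd) ⇒ n₁/n₂ = e^{c(d₂−d₁)} ⇒ c = ln(n₁/n₂)/(d₂−d₁)
c = ln(0.335/0.11) / (3 − 0.9) = ln(3.045) / 2.1 = 1.1137 / 2.1 = 0.5303 km⁻¹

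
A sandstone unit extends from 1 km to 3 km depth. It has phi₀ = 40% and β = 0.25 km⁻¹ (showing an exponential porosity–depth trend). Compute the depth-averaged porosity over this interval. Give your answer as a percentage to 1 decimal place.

⟨phi⟩ = (1/(Z₂−Z₁)) ∫ phi₀ e^(−βZ) dZ = phi₀·(e^(−β·Z₁) − e^(−β·Z₂)) / (β·(Z₂−Z₁))
e^(−0.25×1) = 0.7788; e^(−0.25×3) = 0.4724
⟨phi⟩ = 0.4 × (0.7788 − 0.4724) / (0.25 × 2) = 0.4 × 0.6129 = 0.2451

24.5%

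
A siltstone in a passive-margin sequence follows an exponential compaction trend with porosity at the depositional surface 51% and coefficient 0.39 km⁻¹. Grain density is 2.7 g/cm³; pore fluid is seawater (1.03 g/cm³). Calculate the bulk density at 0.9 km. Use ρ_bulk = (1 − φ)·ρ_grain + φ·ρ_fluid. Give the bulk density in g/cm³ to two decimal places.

Porosity at depth: phi = 0.51·exp(−0.39×0.9) = 0.51×0.7040 = 0.3590
Bulk density: ρ_b = (1−phi)ρ_g + phi·ρ_f = 0.6410×2.7 + 0.3590×1.03
       = 1.731 + 0.370 = 2.100 g/cm³

2.10 g/cm³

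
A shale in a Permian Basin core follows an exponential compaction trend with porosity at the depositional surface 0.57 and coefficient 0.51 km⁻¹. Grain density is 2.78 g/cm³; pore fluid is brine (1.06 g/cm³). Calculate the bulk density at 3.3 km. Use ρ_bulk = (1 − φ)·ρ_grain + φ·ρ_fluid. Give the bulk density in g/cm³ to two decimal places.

Porosity at depth: phi = 0.57·exp(−0.51×3.3) = 0.57×0.1858 = 0.1059
Bulk density: ρ_b = (1−phi)ρ_g + phi·ρ_f = 0.8941×2.78 + 0.1059×1.06
       = 2.486 + 0.112 = 2.598 g/cm³

2.60 g/cm³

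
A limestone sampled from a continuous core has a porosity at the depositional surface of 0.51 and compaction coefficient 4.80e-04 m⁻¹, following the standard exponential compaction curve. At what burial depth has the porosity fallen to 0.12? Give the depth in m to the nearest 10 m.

Working in km (1 km = 1000 m; k in km⁻¹ = k in m⁻¹ × 1000):
Invert Athy's law: Z = ln(n₀/n) / k
Z = ln(0.51/0.12) / 0.48 = ln(4.25) / 0.48 = 1.4469 / 0.48 = 3.014 km

3010 m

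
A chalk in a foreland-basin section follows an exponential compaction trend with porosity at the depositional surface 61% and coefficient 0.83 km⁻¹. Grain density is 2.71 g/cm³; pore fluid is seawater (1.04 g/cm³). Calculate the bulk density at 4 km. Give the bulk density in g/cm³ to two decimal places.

Porosity at depth: n = 0.61·exp(−0.83×4) = 0.61×0.0362 = 0.0221
Bulk density: ρ_b = (1−n)ρ_g + n·ρ_f = 0.9779×2.71 + 0.0221×1.04
       = 2.650 + 0.023 = 2.673 g/cm³

2.67 g/cm³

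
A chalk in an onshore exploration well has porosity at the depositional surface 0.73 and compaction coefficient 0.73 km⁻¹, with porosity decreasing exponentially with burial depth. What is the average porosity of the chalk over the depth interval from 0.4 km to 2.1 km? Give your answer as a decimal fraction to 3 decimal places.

⟨n⟩ = (1/(z₂−z₁)) ∫ n₀ e^(−kz) dz = n₀·(e^(−k·z₁) − e^(−k·z₂)) / (k·(z₂−z₁))
e^(−0.73×0.4) = 0.7468; e^(−0.73×2.1) = 0.2159
⟨n⟩ = 0.73 × (0.7468 − 0.2159) / (0.73 × 1.7) = 0.73 × 0.4278 = 0.3123

0.312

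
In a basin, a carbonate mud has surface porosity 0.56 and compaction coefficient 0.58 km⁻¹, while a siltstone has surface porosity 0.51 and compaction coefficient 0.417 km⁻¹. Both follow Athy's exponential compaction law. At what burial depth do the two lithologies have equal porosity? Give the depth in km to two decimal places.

0.57 km

Set phi₀ₐ e^(−kₐz) = phi₀ᵦ e^(−kᵦz) ⇒ ln(phi₀ₐ/phi₀ᵦ) = (kₐ − kᵦ)·z
z = ln(0.56/0.51) / (0.58 − 0.417) = 0.0935 / 0.163 = 0.574 km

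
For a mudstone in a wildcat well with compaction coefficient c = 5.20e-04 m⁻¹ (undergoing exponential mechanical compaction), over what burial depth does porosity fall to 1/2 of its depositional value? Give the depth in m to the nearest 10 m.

Working in km (1 km = 1000 m; c in km⁻¹ = c in m⁻¹ × 1000):
n/n₀ = 1/2 ⇒ exp(−c·z) = 1/2 ⇒ z = ln(2) / c
z = 0.6931 / 0.52 = 1.333 km

1330 m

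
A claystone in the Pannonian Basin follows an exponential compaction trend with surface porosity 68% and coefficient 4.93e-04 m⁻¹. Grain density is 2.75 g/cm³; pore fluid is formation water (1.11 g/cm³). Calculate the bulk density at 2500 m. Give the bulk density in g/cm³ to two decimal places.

Working in km (1 km = 1000 m; β in km⁻¹ = β in m⁻¹ × 1000):
Porosity at depth: φ = 0.68·exp(−0.493×2.5) = 0.68×0.2916 = 0.1983
Bulk density: ρ_b = (1−φ)ρ_g + φ·ρ_f = 0.8017×2.75 + 0.1983×1.11
       = 2.205 + 0.220 = 2.425 g/cm³

2.42 g/cm³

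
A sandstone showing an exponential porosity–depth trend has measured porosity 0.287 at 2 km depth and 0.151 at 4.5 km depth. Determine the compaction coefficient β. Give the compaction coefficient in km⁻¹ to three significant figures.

0.257 km⁻¹

Athy: φ(Z) = φ₀ e^(−βZ) ⇒ φ₁/φ₂ = e^{β(Z₂−Z₁)} ⇒ β = ln(φ₁/φ₂)/(Z₂−Z₁)
β = ln(0.287/0.151) / (4.5 − 2) = ln(1.901) / 2.5 = 0.6422 / 2.5 = 0.2569 km⁻¹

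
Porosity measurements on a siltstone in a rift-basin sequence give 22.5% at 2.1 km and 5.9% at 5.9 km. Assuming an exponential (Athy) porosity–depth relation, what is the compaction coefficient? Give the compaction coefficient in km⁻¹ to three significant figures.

Athy: φ(d) = φ₀ e^(−kd) ⇒ φ₁/φ₂ = e^{k(d₂−d₁)} ⇒ k = ln(φ₁/φ₂)/(d₂−d₁)
k = ln(0.225/0.059) / (5.9 − 2.1) = ln(3.814) / 3.8 = 1.3386 / 3.8 = 0.3523 km⁻¹

0.352 km⁻¹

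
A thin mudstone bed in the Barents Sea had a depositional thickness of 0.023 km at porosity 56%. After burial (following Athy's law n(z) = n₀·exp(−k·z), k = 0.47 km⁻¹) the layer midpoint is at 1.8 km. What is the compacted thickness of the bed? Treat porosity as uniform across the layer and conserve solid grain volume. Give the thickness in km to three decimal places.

0.013 km

Porosity at 1.8 km: n = 0.56·exp(−0.47×1.8) = 0.2403
Solid-volume conservation: h(1−n) = h₀(1−n₀) ⇒ h = h₀·(1−n₀)/(1−n)
h = 0.023 × (1 − 0.56)/(1 − 0.2403) = 0.023 × 0.5792 = 0.0133 km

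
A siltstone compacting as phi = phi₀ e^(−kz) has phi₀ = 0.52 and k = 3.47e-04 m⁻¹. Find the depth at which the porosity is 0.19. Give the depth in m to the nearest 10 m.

2900 m

Working in km (1 km = 1000 m; k in km⁻¹ = k in m⁻¹ × 1000):
Invert Athy's law: z = ln(phi₀/phi) / k
z = ln(0.52/0.19) / 0.347 = ln(2.737) / 0.347 = 1.0068 / 0.347 = 2.901 km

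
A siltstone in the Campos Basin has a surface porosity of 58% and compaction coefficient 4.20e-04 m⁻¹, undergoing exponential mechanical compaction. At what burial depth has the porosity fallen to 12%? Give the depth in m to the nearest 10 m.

3750 m

Working in km (1 km = 1000 m; k in km⁻¹ = k in m⁻¹ × 1000):
Invert Athy's law: z = ln(φ₀/φ) / k
z = ln(0.58/0.12) / 0.42 = ln(4.833) / 0.42 = 1.5755 / 0.42 = 3.751 km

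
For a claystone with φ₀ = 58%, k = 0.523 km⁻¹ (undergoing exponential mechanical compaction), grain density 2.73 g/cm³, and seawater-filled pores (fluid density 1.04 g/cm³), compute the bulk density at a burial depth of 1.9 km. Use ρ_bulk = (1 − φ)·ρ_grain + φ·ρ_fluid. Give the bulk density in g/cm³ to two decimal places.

Porosity at depth: φ = 0.58·exp(−0.523×1.9) = 0.58×0.3702 = 0.2147
Bulk density: ρ_b = (1−φ)ρ_g + φ·ρ_f = 0.7853×2.73 + 0.2147×1.04
       = 2.144 + 0.223 = 2.367 g/cm³

2.37 g/cm³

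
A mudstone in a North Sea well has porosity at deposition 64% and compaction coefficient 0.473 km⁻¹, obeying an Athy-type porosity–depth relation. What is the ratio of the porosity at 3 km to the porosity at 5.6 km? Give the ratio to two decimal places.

3.42

phi(Z₁)/phi(Z₂) = e^(−c·Z₁)/e^(−c·Z₂) = e^{c(Z₂−Z₁)}
= exp(0.473 × 2.6) = exp(1.23) = 3.4205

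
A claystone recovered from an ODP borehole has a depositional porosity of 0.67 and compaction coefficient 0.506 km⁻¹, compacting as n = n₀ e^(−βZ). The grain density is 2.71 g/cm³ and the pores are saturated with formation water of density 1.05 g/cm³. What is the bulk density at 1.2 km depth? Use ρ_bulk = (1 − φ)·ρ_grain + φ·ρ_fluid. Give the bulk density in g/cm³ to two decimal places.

2.10 g/cm³

Porosity at depth: n = 0.67·exp(−0.506×1.2) = 0.67×0.5449 = 0.3651
Bulk density: ρ_b = (1−n)ρ_g + n·ρ_f = 0.6349×2.71 + 0.3651×1.05
       = 1.721 + 0.383 = 2.104 g/cm³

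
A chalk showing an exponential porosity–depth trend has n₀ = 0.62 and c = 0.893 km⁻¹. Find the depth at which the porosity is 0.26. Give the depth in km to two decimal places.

Invert Athy's law: d = ln(n₀/n) / c
d = ln(0.62/0.26) / 0.893 = ln(2.385) / 0.893 = 0.8690 / 0.893 = 0.973 km

0.97 km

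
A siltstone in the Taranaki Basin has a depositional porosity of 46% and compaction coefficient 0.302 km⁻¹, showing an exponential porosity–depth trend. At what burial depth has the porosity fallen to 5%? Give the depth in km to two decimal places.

7.35 km

Invert Athy's law: z = ln(n₀/n) / β
z = ln(0.46/0.05) / 0.302 = ln(9.2) / 0.302 = 2.2192 / 0.302 = 7.348 km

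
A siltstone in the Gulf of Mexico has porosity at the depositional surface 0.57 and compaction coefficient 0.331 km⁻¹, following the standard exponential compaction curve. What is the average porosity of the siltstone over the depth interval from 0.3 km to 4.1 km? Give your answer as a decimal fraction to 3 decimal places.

0.294

⟨φ⟩ = (1/(Z₂−Z₁)) ∫ φ₀ e^(−kZ) dZ = φ₀·(e^(−k·Z₁) − e^(−k·Z₂)) / (k·(Z₂−Z₁))
e^(−0.331×0.3) = 0.9055; e^(−0.331×4.1) = 0.2574
⟨φ⟩ = 0.57 × (0.9055 − 0.2574) / (0.331 × 3.8) = 0.57 × 0.5152 = 0.2937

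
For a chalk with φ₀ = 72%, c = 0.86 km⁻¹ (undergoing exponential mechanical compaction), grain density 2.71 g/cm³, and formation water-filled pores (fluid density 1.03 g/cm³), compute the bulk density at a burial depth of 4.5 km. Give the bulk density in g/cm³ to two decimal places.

Porosity at depth: φ = 0.72·exp(−0.86×4.5) = 0.72×0.0209 = 0.0150
Bulk density: ρ_b = (1−φ)ρ_g + φ·ρ_f = 0.9850×2.71 + 0.0150×1.03
       = 2.669 + 0.015 = 2.685 g/cm³

2.68 g/cm³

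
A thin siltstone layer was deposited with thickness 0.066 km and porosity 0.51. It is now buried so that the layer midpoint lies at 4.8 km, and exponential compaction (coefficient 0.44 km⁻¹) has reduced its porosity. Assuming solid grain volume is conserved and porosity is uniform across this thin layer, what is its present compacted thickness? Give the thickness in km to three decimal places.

Porosity at 4.8 km: phi = 0.51·exp(−0.44×4.8) = 0.0617
Solid-volume conservation: h(1−phi) = h₀(1−phi₀) ⇒ h = h₀·(1−phi₀)/(1−phi)
h = 0.066 × (1 − 0.51)/(1 − 0.0617) = 0.066 × 0.5222 = 0.0345 km

0.034 km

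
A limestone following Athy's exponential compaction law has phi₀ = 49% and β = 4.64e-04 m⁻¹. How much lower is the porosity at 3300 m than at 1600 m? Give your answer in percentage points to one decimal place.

Working in km (1 km = 1000 m; β in km⁻¹ = β in m⁻¹ × 1000):
phi(1.6) = 0.49·e^(−0.464×1.6) = 0.2332
phi(3.3) = 0.49·e^(−0.464×3.3) = 0.1060
Δphi = 0.2332 − 0.1060 = 0.1273

12.7 percentage points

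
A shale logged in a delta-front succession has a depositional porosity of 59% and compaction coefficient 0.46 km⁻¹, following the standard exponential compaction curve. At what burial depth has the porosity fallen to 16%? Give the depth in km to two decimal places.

Invert Athy's law: Z = ln(φ₀/φ) / k
Z = ln(0.59/0.16) / 0.46 = ln(3.687) / 0.46 = 1.3049 / 0.46 = 2.837 km

2.84 km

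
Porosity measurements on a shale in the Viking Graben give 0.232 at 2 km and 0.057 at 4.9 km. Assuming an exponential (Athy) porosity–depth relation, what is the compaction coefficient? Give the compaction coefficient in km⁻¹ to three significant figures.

Athy: φ(d) = φ₀ e^(−βd) ⇒ φ₁/φ₂ = e^{β(d₂−d₁)} ⇒ β = ln(φ₁/φ₂)/(d₂−d₁)
β = ln(0.232/0.057) / (4.9 − 2) = ln(4.07) / 2.9 = 1.4037 / 2.9 = 0.484 km⁻¹

0.484 km⁻¹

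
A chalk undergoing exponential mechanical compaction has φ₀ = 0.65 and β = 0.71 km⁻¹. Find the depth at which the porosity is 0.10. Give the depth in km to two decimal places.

2.64 km

Invert Athy's law: Z = ln(φ₀/φ) / β
Z = ln(0.65/0.1) / 0.71 = ln(6.5) / 0.71 = 1.8718 / 0.71 = 2.636 km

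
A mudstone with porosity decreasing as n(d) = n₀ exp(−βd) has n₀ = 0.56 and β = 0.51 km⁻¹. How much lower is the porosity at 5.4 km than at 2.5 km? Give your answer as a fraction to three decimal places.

0.121

n(2.5) = 0.56·e^(−0.51×2.5) = 0.1565
n(5.4) = 0.56·e^(−0.51×5.4) = 0.0357
Δn = 0.1565 − 0.0357 = 0.1208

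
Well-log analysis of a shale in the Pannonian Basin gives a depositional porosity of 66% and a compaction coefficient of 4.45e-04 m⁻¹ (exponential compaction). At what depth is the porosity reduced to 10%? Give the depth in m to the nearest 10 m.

Working in km (1 km = 1000 m; c in km⁻¹ = c in m⁻¹ × 1000):
Invert Athy's law: d = ln(phi₀/phi) / c
d = ln(0.66/0.1) / 0.445 = ln(6.6) / 0.445 = 1.8871 / 0.445 = 4.241 km

4240 m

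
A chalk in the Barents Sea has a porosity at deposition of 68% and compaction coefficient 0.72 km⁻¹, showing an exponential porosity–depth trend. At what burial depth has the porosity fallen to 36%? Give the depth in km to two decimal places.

Invert Athy's law: z = ln(n₀/n) / c
z = ln(0.68/0.36) / 0.72 = ln(1.889) / 0.72 = 0.6360 / 0.72 = 0.883 km

0.88 km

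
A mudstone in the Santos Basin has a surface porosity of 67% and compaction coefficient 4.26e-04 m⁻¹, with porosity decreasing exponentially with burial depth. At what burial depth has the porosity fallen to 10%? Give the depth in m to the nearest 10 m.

4470 m

Working in km (1 km = 1000 m; c in km⁻¹ = c in m⁻¹ × 1000):
Invert Athy's law: Z = ln(φ₀/φ) / c
Z = ln(0.67/0.1) / 0.426 = ln(6.7) / 0.426 = 1.9021 / 0.426 = 4.465 km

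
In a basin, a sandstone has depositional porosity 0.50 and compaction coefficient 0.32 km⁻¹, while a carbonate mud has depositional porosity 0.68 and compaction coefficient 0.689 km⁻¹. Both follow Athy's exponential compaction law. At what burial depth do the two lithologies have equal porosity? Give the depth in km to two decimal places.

Set n₀ₐ e^(−βₐz) = n₀ᵦ e^(−βᵦz) ⇒ ln(n₀ₐ/n₀ᵦ) = (βₐ − βᵦ)·z
z = ln(0.5/0.68) / (0.32 − 0.689) = -0.3075 / -0.369 = 0.833 km

0.83 km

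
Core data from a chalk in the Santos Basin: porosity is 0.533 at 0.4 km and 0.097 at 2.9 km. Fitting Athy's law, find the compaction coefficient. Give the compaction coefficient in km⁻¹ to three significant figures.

Athy: φ(Z) = φ₀ e^(−βZ) ⇒ φ₁/φ₂ = e^{β(Z₂−Z₁)} ⇒ β = ln(φ₁/φ₂)/(Z₂−Z₁)
β = ln(0.533/0.097) / (2.9 − 0.4) = ln(5.495) / 2.5 = 1.7038 / 2.5 = 0.6815 km⁻¹

0.682 km⁻¹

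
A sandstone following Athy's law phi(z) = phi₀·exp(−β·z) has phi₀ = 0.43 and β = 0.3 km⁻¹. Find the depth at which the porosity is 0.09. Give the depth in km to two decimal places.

Invert Athy's law: z = ln(phi₀/phi) / β
z = ln(0.43/0.09) / 0.3 = ln(4.778) / 0.3 = 1.5640 / 0.3 = 5.213 km

5.21 km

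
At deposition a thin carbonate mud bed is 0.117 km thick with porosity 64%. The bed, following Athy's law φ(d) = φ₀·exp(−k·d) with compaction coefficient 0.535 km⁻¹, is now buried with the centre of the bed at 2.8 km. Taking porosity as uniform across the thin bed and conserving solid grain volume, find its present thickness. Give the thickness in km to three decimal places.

0.049 km

Porosity at 2.8 km: φ = 0.64·exp(−0.535×2.8) = 0.1431
Solid-volume conservation: h(1−φ) = h₀(1−φ₀) ⇒ h = h₀·(1−φ₀)/(1−φ)
h = 0.117 × (1 − 0.64)/(1 − 0.1431) = 0.117 × 0.4201 = 0.0492 km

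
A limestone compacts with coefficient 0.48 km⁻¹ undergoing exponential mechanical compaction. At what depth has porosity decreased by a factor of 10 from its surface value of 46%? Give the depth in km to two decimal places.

4.80 km

phi/phi₀ = 1/10 ⇒ exp(−β·d) = 1/10 ⇒ d = ln(10) / β
d = 2.3026 / 0.48 = 4.797 km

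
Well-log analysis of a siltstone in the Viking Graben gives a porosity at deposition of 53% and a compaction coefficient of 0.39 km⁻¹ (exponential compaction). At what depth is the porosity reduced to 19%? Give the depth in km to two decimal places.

Invert Athy's law: d = ln(n₀/n) / k
d = ln(0.53/0.19) / 0.39 = ln(2.789) / 0.39 = 1.0259 / 0.39 = 2.630 km

2.63 km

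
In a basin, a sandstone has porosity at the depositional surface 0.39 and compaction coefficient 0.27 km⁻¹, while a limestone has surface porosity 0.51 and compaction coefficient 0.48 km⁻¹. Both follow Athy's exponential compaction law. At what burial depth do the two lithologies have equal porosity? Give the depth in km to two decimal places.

Set φ₀ₐ e^(−cₐz) = φ₀ᵦ e^(−cᵦz) ⇒ ln(φ₀ₐ/φ₀ᵦ) = (cₐ − cᵦ)·z
z = ln(0.39/0.51) / (0.27 − 0.48) = -0.2683 / -0.21 = 1.277 km

1.28 km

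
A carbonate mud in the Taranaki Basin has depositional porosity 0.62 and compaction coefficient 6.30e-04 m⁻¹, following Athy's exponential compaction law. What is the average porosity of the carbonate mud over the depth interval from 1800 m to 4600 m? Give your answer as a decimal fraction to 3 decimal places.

Working in km (1 km = 1000 m; β in km⁻¹ = β in m⁻¹ × 1000):
⟨phi⟩ = (1/(d₂−d₁)) ∫ phi₀ e^(−βd) dd = phi₀·(e^(−β·d₁) − e^(−β·d₂)) / (β·(d₂−d₁))
e^(−0.63×1.8) = 0.3217; e^(−0.63×4.6) = 0.0551
⟨phi⟩ = 0.62 × (0.3217 − 0.0551) / (0.63 × 2.8) = 0.62 × 0.1511 = 0.0937

0.094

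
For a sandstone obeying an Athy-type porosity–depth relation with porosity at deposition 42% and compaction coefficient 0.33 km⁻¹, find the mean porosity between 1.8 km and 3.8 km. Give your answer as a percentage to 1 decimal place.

17.0%

⟨n⟩ = (1/(z₂−z₁)) ∫ n₀ e^(−βz) dz = n₀·(e^(−β·z₁) − e^(−β·z₂)) / (β·(z₂−z₁))
e^(−0.33×1.8) = 0.5521; e^(−0.33×3.8) = 0.2854
⟨n⟩ = 0.42 × (0.5521 − 0.2854) / (0.33 × 2) = 0.42 × 0.4042 = 0.1698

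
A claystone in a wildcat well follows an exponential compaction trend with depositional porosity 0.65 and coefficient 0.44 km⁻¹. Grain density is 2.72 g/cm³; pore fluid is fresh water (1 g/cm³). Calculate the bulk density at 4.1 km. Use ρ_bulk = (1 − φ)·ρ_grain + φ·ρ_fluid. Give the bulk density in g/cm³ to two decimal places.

2.54 g/cm³

Porosity at depth: φ = 0.65·exp(−0.44×4.1) = 0.65×0.1646 = 0.1070
Bulk density: ρ_b = (1−φ)ρ_g + φ·ρ_f = 0.8930×2.72 + 0.1070×1
       = 2.429 + 0.107 = 2.536 g/cm³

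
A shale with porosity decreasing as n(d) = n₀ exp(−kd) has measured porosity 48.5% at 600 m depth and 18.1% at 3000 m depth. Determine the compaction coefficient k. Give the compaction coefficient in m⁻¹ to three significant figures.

0.000411 m⁻¹

Working in km (1 km = 1000 m; k in km⁻¹ = k in m⁻¹ × 1000):
Athy: n(d) = n₀ e^(−kd) ⇒ n₁/n₂ = e^{k(d₂−d₁)} ⇒ k = ln(n₁/n₂)/(d₂−d₁)
k = ln(0.485/0.181) / (3 − 0.6) = ln(2.68) / 2.4 = 0.9857 / 2.4 = 0.4107 km⁻¹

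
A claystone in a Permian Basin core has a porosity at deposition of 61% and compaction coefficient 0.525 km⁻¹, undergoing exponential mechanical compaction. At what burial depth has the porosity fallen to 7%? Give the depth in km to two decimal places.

4.12 km

Invert Athy's law: d = ln(φ₀/φ) / c
d = ln(0.61/0.07) / 0.525 = ln(8.714) / 0.525 = 2.1650 / 0.525 = 4.124 km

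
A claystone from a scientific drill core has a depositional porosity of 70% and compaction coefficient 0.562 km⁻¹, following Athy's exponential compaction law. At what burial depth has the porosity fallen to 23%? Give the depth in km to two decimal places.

1.98 km

Invert Athy's law: Z = ln(phi₀/phi) / β
Z = ln(0.7/0.23) / 0.562 = ln(3.043) / 0.562 = 1.1130 / 0.562 = 1.980 km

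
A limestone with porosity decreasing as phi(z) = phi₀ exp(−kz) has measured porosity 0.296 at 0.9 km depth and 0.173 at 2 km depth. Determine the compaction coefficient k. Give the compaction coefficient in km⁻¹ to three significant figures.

0.488 km⁻¹

Athy: phi(z) = phi₀ e^(−kz) ⇒ phi₁/phi₂ = e^{k(z₂−z₁)} ⇒ k = ln(phi₁/phi₂)/(z₂−z₁)
k = ln(0.296/0.173) / (2 − 0.9) = ln(1.711) / 1.1 = 0.5371 / 1.1 = 0.4882 km⁻¹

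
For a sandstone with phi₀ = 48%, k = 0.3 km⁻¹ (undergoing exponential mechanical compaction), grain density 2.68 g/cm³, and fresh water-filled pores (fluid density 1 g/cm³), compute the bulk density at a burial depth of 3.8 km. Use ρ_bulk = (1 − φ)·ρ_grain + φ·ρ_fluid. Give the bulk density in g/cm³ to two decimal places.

2.42 g/cm³

Porosity at depth: phi = 0.48·exp(−0.3×3.8) = 0.48×0.3198 = 0.1535
Bulk density: ρ_b = (1−phi)ρ_g + phi·ρ_f = 0.8465×2.68 + 0.1535×1
       = 2.269 + 0.154 = 2.422 g/cm³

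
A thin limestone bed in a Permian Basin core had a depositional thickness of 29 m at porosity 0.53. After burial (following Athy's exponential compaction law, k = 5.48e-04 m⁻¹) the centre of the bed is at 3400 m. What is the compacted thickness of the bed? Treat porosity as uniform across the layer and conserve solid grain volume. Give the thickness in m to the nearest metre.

15 m

Working in km (1 km = 1000 m; k in km⁻¹ = k in m⁻¹ × 1000):
Porosity at 3.4 km: φ = 0.53·exp(−0.548×3.4) = 0.0822
Solid-volume conservation: h(1−φ) = h₀(1−φ₀) ⇒ h = h₀·(1−φ₀)/(1−φ)
h = 0.029 × (1 − 0.53)/(1 − 0.0822) = 0.029 × 0.5121 = 0.0149 km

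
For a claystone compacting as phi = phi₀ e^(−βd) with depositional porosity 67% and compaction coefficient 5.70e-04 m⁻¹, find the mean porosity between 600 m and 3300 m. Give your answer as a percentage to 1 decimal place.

24.3%

Working in km (1 km = 1000 m; β in km⁻¹ = β in m⁻¹ × 1000):
⟨phi⟩ = (1/(d₂−d₁)) ∫ phi₀ e^(−βd) dd = phi₀·(e^(−β·d₁) − e^(−β·d₂)) / (β·(d₂−d₁))
e^(−0.57×0.6) = 0.7103; e^(−0.57×3.3) = 0.1524
⟨phi⟩ = 0.67 × (0.7103 − 0.1524) / (0.57 × 2.7) = 0.67 × 0.3625 = 0.2429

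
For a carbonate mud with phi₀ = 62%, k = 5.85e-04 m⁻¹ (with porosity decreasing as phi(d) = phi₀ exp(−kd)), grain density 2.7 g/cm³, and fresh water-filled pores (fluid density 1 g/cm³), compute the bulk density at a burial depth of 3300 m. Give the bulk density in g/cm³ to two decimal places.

Working in km (1 km = 1000 m; k in km⁻¹ = k in m⁻¹ × 1000):
Porosity at depth: phi = 0.62·exp(−0.585×3.3) = 0.62×0.1451 = 0.0899
Bulk density: ρ_b = (1−phi)ρ_g + phi·ρ_f = 0.9101×2.7 + 0.0899×1
       = 2.457 + 0.090 = 2.547 g/cm³

2.55 g/cm³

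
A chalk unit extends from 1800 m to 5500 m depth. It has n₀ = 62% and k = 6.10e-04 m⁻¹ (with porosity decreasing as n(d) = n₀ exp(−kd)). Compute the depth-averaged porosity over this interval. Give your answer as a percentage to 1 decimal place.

Working in km (1 km = 1000 m; k in km⁻¹ = k in m⁻¹ × 1000):
⟨n⟩ = (1/(d₂−d₁)) ∫ n₀ e^(−kd) dd = n₀·(e^(−k·d₁) − e^(−k·d₂)) / (k·(d₂−d₁))
e^(−0.61×1.8) = 0.3335; e^(−0.61×5.5) = 0.0349
⟨n⟩ = 0.62 × (0.3335 − 0.0349) / (0.61 × 3.7) = 0.62 × 0.1323 = 0.0820

8.2%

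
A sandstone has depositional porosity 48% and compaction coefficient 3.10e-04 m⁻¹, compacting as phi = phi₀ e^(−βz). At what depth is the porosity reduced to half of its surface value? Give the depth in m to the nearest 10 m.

Working in km (1 km = 1000 m; β in km⁻¹ = β in m⁻¹ × 1000):
phi/phi₀ = 1/2 ⇒ exp(−β·z) = 1/2 ⇒ z = ln(2) / β
z = 0.6931 / 0.31 = 2.236 km

2240 m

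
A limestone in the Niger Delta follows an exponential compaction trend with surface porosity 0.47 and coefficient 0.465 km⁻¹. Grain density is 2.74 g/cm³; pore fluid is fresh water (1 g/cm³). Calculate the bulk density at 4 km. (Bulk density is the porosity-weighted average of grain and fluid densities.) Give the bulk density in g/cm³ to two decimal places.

Porosity at depth: n = 0.47·exp(−0.465×4) = 0.47×0.1557 = 0.0732
Bulk density: ρ_b = (1−n)ρ_g + n·ρ_f = 0.9268×2.74 + 0.0732×1
       = 2.540 + 0.073 = 2.613 g/cm³

2.61 g/cm³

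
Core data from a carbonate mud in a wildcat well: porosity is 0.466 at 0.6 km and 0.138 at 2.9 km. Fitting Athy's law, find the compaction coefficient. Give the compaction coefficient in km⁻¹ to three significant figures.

0.529 km⁻¹

Athy: φ(d) = φ₀ e^(−kd) ⇒ φ₁/φ₂ = e^{k(d₂−d₁)} ⇒ k = ln(φ₁/φ₂)/(d₂−d₁)
k = ln(0.466/0.138) / (2.9 − 0.6) = ln(3.377) / 2.3 = 1.2169 / 2.3 = 0.5291 km⁻¹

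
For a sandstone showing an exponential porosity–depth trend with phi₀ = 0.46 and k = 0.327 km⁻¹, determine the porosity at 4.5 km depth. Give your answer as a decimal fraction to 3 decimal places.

0.106

phi = phi₀·exp(−k·d) = 0.46 × exp(−0.327 × 4.5) = 0.46 × exp(−1.472)
  = 0.46 × 0.2296 = 0.1056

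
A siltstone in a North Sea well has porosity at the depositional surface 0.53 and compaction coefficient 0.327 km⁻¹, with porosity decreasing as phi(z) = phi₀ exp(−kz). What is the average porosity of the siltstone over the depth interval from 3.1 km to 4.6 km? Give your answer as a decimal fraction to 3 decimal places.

⟨phi⟩ = (1/(z₂−z₁)) ∫ phi₀ e^(−kz) dz = phi₀·(e^(−k·z₁) − e^(−k·z₂)) / (k·(z₂−z₁))
e^(−0.327×3.1) = 0.3629; e^(−0.327×4.6) = 0.2222
⟨phi⟩ = 0.53 × (0.3629 − 0.2222) / (0.327 × 1.5) = 0.53 × 0.2868 = 0.1520

0.152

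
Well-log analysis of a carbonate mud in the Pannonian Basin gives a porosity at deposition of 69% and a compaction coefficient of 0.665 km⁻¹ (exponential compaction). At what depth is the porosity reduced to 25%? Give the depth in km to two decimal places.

Invert Athy's law: d = ln(n₀/n) / k
d = ln(0.69/0.25) / 0.665 = ln(2.76) / 0.665 = 1.0152 / 0.665 = 1.527 km

1.53 km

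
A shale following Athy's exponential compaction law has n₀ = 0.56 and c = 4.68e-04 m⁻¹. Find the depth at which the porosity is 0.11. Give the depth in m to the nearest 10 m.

3480 m

Working in km (1 km = 1000 m; c in km⁻¹ = c in m⁻¹ × 1000):
Invert Athy's law: z = ln(n₀/n) / c
z = ln(0.56/0.11) / 0.468 = ln(5.091) / 0.468 = 1.6275 / 0.468 = 3.477 km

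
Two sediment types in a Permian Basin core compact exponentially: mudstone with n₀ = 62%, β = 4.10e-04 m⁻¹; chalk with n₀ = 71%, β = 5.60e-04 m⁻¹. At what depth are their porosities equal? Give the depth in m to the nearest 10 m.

Working in km (1 km = 1000 m; β in km⁻¹ = β in m⁻¹ × 1000):
Set n₀ₐ e^(−βₐZ) = n₀ᵦ e^(−βᵦZ) ⇒ ln(n₀ₐ/n₀ᵦ) = (βₐ − βᵦ)·Z
Z = ln(0.62/0.71) / (0.41 − 0.56) = -0.1355 / -0.15 = 0.904 km

900 m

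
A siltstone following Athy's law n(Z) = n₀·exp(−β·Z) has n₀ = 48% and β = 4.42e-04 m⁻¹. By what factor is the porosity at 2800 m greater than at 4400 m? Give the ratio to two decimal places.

2.03

Working in km (1 km = 1000 m; β in km⁻¹ = β in m⁻¹ × 1000):
n(Z₁)/n(Z₂) = e^(−β·Z₁)/e^(−β·Z₂) = e^{β(Z₂−Z₁)}
= exp(0.442 × 1.6) = exp(0.7072) = 2.0283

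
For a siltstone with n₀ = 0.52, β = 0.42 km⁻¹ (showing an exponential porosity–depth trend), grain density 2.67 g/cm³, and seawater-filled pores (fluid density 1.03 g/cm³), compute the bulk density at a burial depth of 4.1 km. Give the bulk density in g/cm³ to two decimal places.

Porosity at depth: n = 0.52·exp(−0.42×4.1) = 0.52×0.1787 = 0.0929
Bulk density: ρ_b = (1−n)ρ_g + n·ρ_f = 0.9071×2.67 + 0.0929×1.03
       = 2.422 + 0.096 = 2.518 g/cm³

2.52 g/cm³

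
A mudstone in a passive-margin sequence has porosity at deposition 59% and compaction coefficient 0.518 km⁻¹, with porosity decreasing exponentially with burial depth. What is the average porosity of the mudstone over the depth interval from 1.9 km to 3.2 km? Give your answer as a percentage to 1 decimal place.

⟨n⟩ = (1/(z₂−z₁)) ∫ n₀ e^(−cz) dz = n₀·(e^(−c·z₁) − e^(−c·z₂)) / (c·(z₂−z₁))
e^(−0.518×1.9) = 0.3737; e^(−0.518×3.2) = 0.1906
⟨n⟩ = 0.59 × (0.3737 − 0.1906) / (0.518 × 1.3) = 0.59 × 0.2720 = 0.1605

16.0%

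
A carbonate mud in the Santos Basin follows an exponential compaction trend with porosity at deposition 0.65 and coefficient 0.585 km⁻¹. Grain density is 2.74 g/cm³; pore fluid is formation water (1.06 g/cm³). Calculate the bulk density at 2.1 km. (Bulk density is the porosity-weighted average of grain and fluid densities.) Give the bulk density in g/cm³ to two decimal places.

2.42 g/cm³

Porosity at depth: n = 0.65·exp(−0.585×2.1) = 0.65×0.2927 = 0.1903
Bulk density: ρ_b = (1−n)ρ_g + n·ρ_f = 0.8097×2.74 + 0.1903×1.06
       = 2.219 + 0.202 = 2.420 g/cm³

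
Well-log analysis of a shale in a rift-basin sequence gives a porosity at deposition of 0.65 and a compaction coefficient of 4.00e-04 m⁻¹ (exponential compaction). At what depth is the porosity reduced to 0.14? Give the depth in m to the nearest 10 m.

3840 m

Working in km (1 km = 1000 m; β in km⁻¹ = β in m⁻¹ × 1000):
Invert Athy's law: d = ln(φ₀/φ) / β
d = ln(0.65/0.14) / 0.4 = ln(4.643) / 0.4 = 1.5353 / 0.4 = 3.838 km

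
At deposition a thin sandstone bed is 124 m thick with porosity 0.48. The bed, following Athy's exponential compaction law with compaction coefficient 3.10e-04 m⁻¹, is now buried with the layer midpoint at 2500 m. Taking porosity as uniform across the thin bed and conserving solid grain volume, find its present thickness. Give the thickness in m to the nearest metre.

83 m

Working in km (1 km = 1000 m; k in km⁻¹ = k in m⁻¹ × 1000):
Porosity at 2.5 km: n = 0.48·exp(−0.31×2.5) = 0.2211
Solid-volume conservation: h(1−n) = h₀(1−n₀) ⇒ h = h₀·(1−n₀)/(1−n)
h = 0.124 × (1 − 0.48)/(1 − 0.2211) = 0.124 × 0.6676 = 0.0828 km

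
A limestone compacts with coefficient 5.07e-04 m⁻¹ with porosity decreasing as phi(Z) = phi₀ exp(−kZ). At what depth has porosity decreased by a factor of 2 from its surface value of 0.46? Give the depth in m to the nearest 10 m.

1370 m

Working in km (1 km = 1000 m; k in km⁻¹ = k in m⁻¹ × 1000):
phi/phi₀ = 1/2 ⇒ exp(−k·Z) = 1/2 ⇒ Z = ln(2) / k
Z = 0.6931 / 0.507 = 1.367 km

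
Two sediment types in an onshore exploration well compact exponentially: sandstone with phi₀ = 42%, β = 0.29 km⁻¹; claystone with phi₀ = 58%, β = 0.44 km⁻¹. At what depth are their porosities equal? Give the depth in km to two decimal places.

2.15 km

Set phi₀ₐ e^(−βₐd) = phi₀ᵦ e^(−βᵦd) ⇒ ln(phi₀ₐ/phi₀ᵦ) = (βₐ − βᵦ)·d
d = ln(0.42/0.58) / (0.29 − 0.44) = -0.3228 / -0.15 = 2.152 km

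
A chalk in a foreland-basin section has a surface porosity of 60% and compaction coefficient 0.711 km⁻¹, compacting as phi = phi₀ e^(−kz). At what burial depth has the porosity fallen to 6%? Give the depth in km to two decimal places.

3.24 km

Invert Athy's law: z = ln(phi₀/phi) / k
z = ln(0.6/0.06) / 0.711 = ln(10) / 0.711 = 2.3026 / 0.711 = 3.239 km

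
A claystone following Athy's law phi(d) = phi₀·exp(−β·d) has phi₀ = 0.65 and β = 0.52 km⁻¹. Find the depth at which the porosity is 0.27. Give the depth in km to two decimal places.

1.69 km

Invert Athy's law: d = ln(phi₀/phi) / β
d = ln(0.65/0.27) / 0.52 = ln(2.407) / 0.52 = 0.8786 / 0.52 = 1.690 km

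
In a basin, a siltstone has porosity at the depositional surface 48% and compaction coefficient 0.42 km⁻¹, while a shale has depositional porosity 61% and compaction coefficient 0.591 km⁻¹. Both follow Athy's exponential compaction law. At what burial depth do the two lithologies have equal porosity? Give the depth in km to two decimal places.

1.40 km

Set φ₀ₐ e^(−kₐz) = φ₀ᵦ e^(−kᵦz) ⇒ ln(φ₀ₐ/φ₀ᵦ) = (kₐ − kᵦ)·z
z = ln(0.48/0.61) / (0.42 − 0.591) = -0.2397 / -0.171 = 1.402 km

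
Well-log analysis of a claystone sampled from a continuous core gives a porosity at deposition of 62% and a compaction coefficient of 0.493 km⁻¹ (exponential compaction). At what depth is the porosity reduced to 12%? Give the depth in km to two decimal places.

Invert Athy's law: Z = ln(φ₀/φ) / c
Z = ln(0.62/0.12) / 0.493 = ln(5.167) / 0.493 = 1.6422 / 0.493 = 3.331 km

3.33 km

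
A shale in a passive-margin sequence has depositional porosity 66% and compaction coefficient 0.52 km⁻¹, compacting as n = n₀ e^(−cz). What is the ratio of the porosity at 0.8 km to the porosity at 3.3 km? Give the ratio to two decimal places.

n(z₁)/n(z₂) = e^(−c·z₁)/e^(−c·z₂) = e^{c(z₂−z₁)}
= exp(0.52 × 2.5) = exp(1.3) = 3.6693

3.67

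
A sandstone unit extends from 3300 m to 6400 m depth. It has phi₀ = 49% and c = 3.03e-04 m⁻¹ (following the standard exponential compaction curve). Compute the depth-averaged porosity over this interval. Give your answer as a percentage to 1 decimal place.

11.7%

Working in km (1 km = 1000 m; c in km⁻¹ = c in m⁻¹ × 1000):
⟨phi⟩ = (1/(Z₂−Z₁)) ∫ phi₀ e^(−cZ) dZ = phi₀·(e^(−c·Z₁) − e^(−c·Z₂)) / (c·(Z₂−Z₁))
e^(−0.303×3.3) = 0.3679; e^(−0.303×6.4) = 0.1438
⟨phi⟩ = 0.49 × (0.3679 − 0.1438) / (0.303 × 3.1) = 0.49 × 0.2386 = 0.1169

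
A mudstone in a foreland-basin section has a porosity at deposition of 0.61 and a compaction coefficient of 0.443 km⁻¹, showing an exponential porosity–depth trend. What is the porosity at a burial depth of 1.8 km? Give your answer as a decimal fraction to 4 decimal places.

0.2748

n = n₀·exp(−c·d) = 0.61 × exp(−0.443 × 1.8) = 0.61 × exp(−0.7974)
  = 0.61 × 0.4505 = 0.2748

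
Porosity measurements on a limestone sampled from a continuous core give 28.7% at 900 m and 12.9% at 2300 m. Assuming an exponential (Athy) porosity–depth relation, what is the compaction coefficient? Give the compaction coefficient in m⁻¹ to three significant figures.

Working in km (1 km = 1000 m; c in km⁻¹ = c in m⁻¹ × 1000):
Athy: phi(d) = phi₀ e^(−cd) ⇒ phi₁/phi₂ = e^{c(d₂−d₁)} ⇒ c = ln(phi₁/phi₂)/(d₂−d₁)
c = ln(0.287/0.129) / (2.3 − 0.9) = ln(2.225) / 1.4 = 0.7997 / 1.4 = 0.5712 km⁻¹

0.000571 m⁻¹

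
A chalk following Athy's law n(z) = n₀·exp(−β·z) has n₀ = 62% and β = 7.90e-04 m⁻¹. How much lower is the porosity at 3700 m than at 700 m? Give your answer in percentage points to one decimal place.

32.3 percentage points

Working in km (1 km = 1000 m; β in km⁻¹ = β in m⁻¹ × 1000):
n(0.7) = 0.62·e^(−0.79×0.7) = 0.3566
n(3.7) = 0.62·e^(−0.79×3.7) = 0.0333
Δn = 0.3566 − 0.0333 = 0.3233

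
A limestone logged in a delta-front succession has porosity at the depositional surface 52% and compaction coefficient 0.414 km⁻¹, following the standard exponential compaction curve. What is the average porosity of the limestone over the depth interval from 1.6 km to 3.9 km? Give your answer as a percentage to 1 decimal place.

⟨φ⟩ = (1/(Z₂−Z₁)) ∫ φ₀ e^(−kZ) dZ = φ₀·(e^(−k·Z₁) − e^(−k·Z₂)) / (k·(Z₂−Z₁))
e^(−0.414×1.6) = 0.5156; e^(−0.414×3.9) = 0.1990
⟨φ⟩ = 0.52 × (0.5156 − 0.1990) / (0.414 × 2.3) = 0.52 × 0.3325 = 0.1729

17.3%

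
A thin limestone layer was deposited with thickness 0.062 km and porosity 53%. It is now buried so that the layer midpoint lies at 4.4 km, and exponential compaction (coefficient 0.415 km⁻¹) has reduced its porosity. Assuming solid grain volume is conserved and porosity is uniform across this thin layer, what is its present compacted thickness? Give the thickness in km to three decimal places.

0.032 km

Porosity at 4.4 km: n = 0.53·exp(−0.415×4.4) = 0.0854
Solid-volume conservation: h(1−n) = h₀(1−n₀) ⇒ h = h₀·(1−n₀)/(1−n)
h = 0.062 × (1 − 0.53)/(1 − 0.0854) = 0.062 × 0.5139 = 0.0319 km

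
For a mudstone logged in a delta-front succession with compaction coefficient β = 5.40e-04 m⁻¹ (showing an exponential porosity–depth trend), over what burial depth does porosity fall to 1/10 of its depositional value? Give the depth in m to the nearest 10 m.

Working in km (1 km = 1000 m; β in km⁻¹ = β in m⁻¹ × 1000):
n/n₀ = 1/10 ⇒ exp(−β·d) = 1/10 ⇒ d = ln(10) / β
d = 2.3026 / 0.54 = 4.264 km

4260 m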